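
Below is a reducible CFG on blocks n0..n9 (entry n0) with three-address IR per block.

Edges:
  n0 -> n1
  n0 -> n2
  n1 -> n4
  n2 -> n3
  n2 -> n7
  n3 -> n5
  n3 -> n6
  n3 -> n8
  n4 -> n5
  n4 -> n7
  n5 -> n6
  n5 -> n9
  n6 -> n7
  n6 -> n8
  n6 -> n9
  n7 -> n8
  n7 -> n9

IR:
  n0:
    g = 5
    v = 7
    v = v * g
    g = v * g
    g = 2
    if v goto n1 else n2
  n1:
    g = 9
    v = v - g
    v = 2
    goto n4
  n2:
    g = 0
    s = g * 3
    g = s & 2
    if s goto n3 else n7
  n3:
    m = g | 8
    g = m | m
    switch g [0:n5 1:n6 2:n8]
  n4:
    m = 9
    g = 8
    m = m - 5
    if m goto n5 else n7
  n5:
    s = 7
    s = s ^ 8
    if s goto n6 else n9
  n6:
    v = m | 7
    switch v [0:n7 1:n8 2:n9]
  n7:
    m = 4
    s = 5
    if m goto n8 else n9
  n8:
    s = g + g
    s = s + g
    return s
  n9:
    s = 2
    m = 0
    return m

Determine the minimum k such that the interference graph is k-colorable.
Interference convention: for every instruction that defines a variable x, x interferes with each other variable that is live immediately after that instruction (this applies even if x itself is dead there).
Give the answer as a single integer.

Answer: 3

Analysis:
def/use:
  n0: {g,v} / ∅
  n1: {g,v} / {v}
  n2: {g,s} / ∅
  n3: {g,m} / {g}
  n4: {g,m} / ∅
  n5: {s} / ∅
  n6: {v} / {m}
  n7: {m,s} / ∅
  n8: {s} / {g}
  n9: {m,s} / ∅

Liveness:
  n0: in=∅ out={v}
  n1: in={v} out=∅
  n2: in=∅ out={g}
  n3: in={g} out={g,m}
  n4: in=∅ out={g,m}
  n5: in={g,m} out={g,m}
  n6: in={g,m} out={g}
  n7: in={g} out={g}
  n8: in={g} out=∅
  n9: in=∅ out=∅

Interference:
  g — {m,s,v}
  m — {g,s}
  s — {g,m}
  v — {g}

Colouring:
  clique {g,m,s} ⇒ need ≥ 3
  assign g→c0 m→c1 s→c2 v→c1 — no edge inside a register ⇒ χ ≤ 3
  χ = 3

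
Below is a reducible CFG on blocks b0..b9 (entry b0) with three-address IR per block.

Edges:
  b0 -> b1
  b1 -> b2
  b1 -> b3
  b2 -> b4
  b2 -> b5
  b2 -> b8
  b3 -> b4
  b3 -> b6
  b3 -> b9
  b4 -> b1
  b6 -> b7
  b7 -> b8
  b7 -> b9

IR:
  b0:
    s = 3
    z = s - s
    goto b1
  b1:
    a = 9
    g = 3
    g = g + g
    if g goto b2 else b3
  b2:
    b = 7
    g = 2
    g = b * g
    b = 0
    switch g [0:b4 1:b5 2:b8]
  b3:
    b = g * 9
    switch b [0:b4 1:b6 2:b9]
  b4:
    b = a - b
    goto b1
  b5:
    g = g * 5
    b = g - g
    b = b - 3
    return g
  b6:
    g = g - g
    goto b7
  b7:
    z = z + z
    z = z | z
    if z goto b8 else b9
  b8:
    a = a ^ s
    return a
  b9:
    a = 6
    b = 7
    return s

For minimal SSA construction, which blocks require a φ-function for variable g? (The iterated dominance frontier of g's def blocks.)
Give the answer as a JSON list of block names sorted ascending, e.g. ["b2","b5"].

Answer: ["b1", "b4", "b8", "b9"]

Analysis:
idom tree: b1←b0 b2←b1 b3←b1 b4←b1 b5←b2 b6←b3 b7←b6 b8←b1 b9←b3
Dom∩ at merges:
  b1: preds {b0,b4}: {b0} ∩ {b0,b1,b4} = {b0}; idom=b0
  b4: preds {b2,b3}: {b0,b1,b2} ∩ {b0,b1,b3} = {b0,b1}; idom=b1
  b8: preds {b2,b7}: {b0,b1,b2} ∩ {b0,b1,b3,b6,b7} = {b0,b1}; idom=b1
  b9: preds {b3,b7}: {b0,b1,b3} ∩ {b0,b1,b3,b6,b7} = {b0,b1,b3}; idom=b3

Frontier:
  join b1 pred b0: · stop@b0
  join b1 pred b4: b4→b1 stop@b0
  join b4 pred b2: b2 stop@b1
  join b4 pred b3: b3 stop@b1
  join b8 pred b2: b2 stop@b1
  join b8 pred b7: b7→b6→b3 stop@b1
  join b9 pred b3: · stop@b3
  join b9 pred b7: b7→b6 stop@b3
  b0: DF=∅
  b1: DF={b1}
  b2: DF={b4,b8}
  b3: DF={b4,b8}
  b4: DF={b1}
  b5: DF=∅
  b6: DF={b8,b9}
  b7: DF={b8,b9}
  b8: DF=∅
  b9: DF=∅

φ for g: defs {b1,b2,b5,b6}
  DF⁺ = {b1,b4,b8,b9}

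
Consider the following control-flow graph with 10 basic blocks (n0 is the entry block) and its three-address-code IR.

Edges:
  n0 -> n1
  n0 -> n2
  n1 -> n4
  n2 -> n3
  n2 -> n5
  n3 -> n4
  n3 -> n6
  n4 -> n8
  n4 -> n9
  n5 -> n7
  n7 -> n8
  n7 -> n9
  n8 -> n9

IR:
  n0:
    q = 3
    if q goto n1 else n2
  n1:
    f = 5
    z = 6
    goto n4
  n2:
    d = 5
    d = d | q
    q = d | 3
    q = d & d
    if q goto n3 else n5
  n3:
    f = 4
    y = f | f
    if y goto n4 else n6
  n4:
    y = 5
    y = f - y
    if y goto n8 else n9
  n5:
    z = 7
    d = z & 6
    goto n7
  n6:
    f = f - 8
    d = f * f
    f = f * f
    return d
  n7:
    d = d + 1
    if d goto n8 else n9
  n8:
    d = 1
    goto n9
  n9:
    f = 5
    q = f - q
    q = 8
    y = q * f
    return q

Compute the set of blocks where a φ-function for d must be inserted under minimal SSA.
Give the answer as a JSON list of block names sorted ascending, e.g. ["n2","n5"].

Answer: ["n4", "n8", "n9"]

Derivation:
idom tree: n1←n0 n2←n0 n3←n2 n4←n0 n5←n2 n6←n3 n7←n5 n8←n0 n9←n0
Dom at joins:
  n4: preds {n1,n3}: {n0,n1} ∩ {n0,n2,n3} = {n0}; idom=n0
  n8: preds {n4,n7}: {n0,n4} ∩ {n0,n2,n5,n7} = {n0}; idom=n0
  n9: preds {n4,n7,n8}: {n0,n4} ∩ {n0,n2,n5,n7} ∩ {n0,n8} = {n0}; idom=n0

DF derivation:
  join n4 pred n1: n1 stop@n0
  join n4 pred n3: n3→n2 stop@n0
  join n8 pred n4: n4 stop@n0
  join n8 pred n7: n7→n5→n2 stop@n0
  join n9 pred n4: n4 stop@n0
  join n9 pred n7: n7→n5→n2 stop@n0
  join n9 pred n8: n8 stop@n0
  DF(n0)=∅
  DF(n1)={n4}
  DF(n2)={n4,n8,n9}
  DF(n3)={n4}
  DF(n4)={n8,n9}
  DF(n5)={n8,n9}
  DF(n6)=∅
  DF(n7)={n8,n9}
  DF(n8)={n9}
  DF(n9)=∅

φ for d: defs {n2,n5,n6,n7,n8}
  DF⁺ = {n4,n8,n9}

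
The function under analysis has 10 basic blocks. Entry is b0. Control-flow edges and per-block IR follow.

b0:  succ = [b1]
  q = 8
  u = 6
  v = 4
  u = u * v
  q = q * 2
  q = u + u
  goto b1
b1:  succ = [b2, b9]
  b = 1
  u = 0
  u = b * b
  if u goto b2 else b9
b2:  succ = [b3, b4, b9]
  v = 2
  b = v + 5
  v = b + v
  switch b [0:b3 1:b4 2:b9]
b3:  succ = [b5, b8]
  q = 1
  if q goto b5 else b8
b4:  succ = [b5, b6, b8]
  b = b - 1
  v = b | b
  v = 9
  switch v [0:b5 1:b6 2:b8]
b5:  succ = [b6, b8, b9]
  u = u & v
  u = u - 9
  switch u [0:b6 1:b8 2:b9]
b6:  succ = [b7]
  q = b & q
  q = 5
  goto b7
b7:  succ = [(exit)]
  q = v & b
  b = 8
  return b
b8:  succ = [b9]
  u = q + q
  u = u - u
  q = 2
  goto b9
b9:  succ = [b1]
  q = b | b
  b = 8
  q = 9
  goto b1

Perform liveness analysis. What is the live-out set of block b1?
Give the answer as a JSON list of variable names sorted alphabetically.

Answer: ["b", "q", "u"]

Working:
Per-block:
  b0 def {q,u,v} use ∅
  b1 def {b,u} use ∅
  b2 def {b,v} use ∅
  b3 def {q} use ∅
  b4 def {b,v} use {b}
  b5 def {u} use {u,v}
  b6 def {q} use {b,q}
  b7 def {b,q} use {b,v}
  b8 def {q,u} use {q}
  b9 def {b,q} use {b}

Live sets:
  b0 li=∅ lo={q}
  b1 li={q} lo={b,q,u}
  b2 li={q,u} lo={b,q,u,v}
  b3 li={b,u,v} lo={b,q,u,v}
  b4 li={b,q,u} lo={b,q,u,v}
  b5 li={b,q,u,v} lo={b,q,v}
  b6 li={b,q,v} lo={b,v}
  b7 li={b,v} lo=∅
  b8 li={b,q} lo={b}
  b9 li={b} lo={q}

live-out(b1) = ["b", "q", "u"]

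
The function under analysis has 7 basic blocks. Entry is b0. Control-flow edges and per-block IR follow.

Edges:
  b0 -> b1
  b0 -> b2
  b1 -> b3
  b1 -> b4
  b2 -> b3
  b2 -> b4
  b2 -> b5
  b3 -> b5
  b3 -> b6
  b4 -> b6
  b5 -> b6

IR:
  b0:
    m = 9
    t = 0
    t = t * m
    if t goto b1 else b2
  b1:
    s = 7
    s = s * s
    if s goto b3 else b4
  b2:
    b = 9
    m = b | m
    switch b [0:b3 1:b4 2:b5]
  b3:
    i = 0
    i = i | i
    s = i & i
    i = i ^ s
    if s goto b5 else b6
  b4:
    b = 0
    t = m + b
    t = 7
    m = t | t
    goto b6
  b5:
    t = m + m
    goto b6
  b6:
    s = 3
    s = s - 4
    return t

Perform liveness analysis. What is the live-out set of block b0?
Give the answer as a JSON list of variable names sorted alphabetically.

Answer: ["m", "t"]

Derivation:
Per-block:
  b0: def={m,t} ue=∅
  b1: def={s} ue=∅
  b2: def={b,m} ue={m}
  b3: def={i,s} ue=∅
  b4: def={b,m,t} ue={m}
  b5: def={t} ue={m}
  b6: def={s} ue={t}

Liveness:
  b0 li=∅ lo={m,t}
  b1 li={m,t} lo={m,t}
  b2 li={m,t} lo={m,t}
  b3 li={m,t} lo={m,t}
  b4 li={m} lo={t}
  b5 li={m} lo={t}
  b6 li={t} lo=∅

live-out(b0) = ["m", "t"]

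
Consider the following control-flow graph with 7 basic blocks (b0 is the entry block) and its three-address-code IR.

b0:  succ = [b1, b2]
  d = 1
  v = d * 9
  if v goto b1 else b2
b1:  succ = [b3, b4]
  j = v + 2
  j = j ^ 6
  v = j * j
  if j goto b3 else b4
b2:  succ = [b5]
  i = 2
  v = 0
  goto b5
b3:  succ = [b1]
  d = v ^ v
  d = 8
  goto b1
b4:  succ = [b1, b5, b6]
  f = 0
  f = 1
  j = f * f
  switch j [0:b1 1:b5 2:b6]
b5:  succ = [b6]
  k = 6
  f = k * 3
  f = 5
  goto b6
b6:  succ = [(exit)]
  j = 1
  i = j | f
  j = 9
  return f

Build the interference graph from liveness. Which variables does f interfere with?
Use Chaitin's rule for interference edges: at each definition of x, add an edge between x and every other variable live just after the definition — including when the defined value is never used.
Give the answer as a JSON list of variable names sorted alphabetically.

Block summaries:
  b0: def={d,v} ue=∅
  b1: def={j,v} ue={v}
  b2: def={i,v} ue=∅
  b3: def={d} ue={v}
  b4: def={f,j} ue=∅
  b5: def={f,k} ue=∅
  b6: def={i,j} ue={f}

Liveness:
  b0: in=∅ out={v}
  b1: in={v} out={v}
  b2: in=∅ out=∅
  b3: in={v} out={v}
  b4: in={v} out={f,v}
  b5: in=∅ out={f}
  b6: in={f} out=∅

Interfere edges:
  d↔{v}
  f↔{i,j,v}
  i↔{f}
  j↔{f,v}
  k↔∅
  v↔{d,f,j}

N(f) = ["i", "j", "v"]

Answer: ["i", "j", "v"]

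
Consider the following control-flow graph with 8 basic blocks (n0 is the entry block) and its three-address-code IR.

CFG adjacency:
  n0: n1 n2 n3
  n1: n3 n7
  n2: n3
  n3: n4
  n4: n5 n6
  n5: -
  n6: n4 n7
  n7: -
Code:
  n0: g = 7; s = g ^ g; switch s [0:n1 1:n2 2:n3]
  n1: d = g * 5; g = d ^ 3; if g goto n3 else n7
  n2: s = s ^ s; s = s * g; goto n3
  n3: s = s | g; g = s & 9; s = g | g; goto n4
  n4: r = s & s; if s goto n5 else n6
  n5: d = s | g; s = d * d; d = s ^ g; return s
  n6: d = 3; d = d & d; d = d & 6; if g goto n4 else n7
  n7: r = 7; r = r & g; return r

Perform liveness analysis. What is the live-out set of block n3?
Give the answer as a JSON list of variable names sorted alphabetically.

Answer: ["g", "s"]

Working:
def/use:
  n0: def={g,s} ue=∅
  n1: def={d,g} ue={g}
  n2: def={s} ue={g,s}
  n3: def={g,s} ue={g,s}
  n4: def={r} ue={s}
  n5: def={d,s} ue={g,s}
  n6: def={d} ue={g}
  n7: def={r} ue={g}

Backward fixpoint:
  n0: in=∅ out={g,s}
  n1: in={g,s} out={g,s}
  n2: in={g,s} out={g,s}
  n3: in={g,s} out={g,s}
  n4: in={g,s} out={g,s}
  n5: in={g,s} out=∅
  n6: in={g,s} out={g,s}
  n7: in={g} out=∅

live-out(n3) = ["g", "s"]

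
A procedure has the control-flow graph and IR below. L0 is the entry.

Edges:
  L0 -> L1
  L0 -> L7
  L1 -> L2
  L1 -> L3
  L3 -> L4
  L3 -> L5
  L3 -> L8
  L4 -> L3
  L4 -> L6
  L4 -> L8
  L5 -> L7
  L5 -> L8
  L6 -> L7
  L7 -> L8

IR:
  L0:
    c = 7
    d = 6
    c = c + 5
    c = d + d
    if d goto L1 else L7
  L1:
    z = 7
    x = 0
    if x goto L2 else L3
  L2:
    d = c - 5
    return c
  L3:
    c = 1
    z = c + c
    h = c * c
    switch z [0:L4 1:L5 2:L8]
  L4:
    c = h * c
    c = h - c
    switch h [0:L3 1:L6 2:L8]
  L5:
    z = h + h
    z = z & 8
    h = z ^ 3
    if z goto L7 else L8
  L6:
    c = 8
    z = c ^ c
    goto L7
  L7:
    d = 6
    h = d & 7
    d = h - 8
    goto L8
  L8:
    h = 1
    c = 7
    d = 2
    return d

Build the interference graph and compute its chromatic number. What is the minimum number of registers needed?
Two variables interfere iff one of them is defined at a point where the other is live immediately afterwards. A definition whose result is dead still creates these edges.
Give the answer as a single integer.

Answer: 3

Analysis:
Block summaries:
  L0: {c,d} / ∅
  L1: {x,z} / ∅
  L2: {d} / {c}
  L3: {c,h,z} / ∅
  L4: {c} / {c,h}
  L5: {h,z} / {h}
  L6: {c,z} / ∅
  L7: {d,h} / ∅
  L8: {c,d,h} / ∅

Live sets:
  L0: in=∅ out={c}
  L1: in={c} out={c}
  L2: in={c} out=∅
  L3: in=∅ out={c,h}
  L4: in={c,h} out=∅
  L5: in={h} out=∅
  L6: in=∅ out=∅
  L7: in=∅ out=∅
  L8: in=∅ out=∅

Conflict graph:
  c — {d,h,x,z}
  d — {c}
  h — {c,z}
  x — {c}
  z — {c,h}

Chromatic number:
  clique {c,h,z} ⇒ need ≥ 3
  3-colouring: r0={c}  r1={d,h,x}  r2={z}
  χ = 3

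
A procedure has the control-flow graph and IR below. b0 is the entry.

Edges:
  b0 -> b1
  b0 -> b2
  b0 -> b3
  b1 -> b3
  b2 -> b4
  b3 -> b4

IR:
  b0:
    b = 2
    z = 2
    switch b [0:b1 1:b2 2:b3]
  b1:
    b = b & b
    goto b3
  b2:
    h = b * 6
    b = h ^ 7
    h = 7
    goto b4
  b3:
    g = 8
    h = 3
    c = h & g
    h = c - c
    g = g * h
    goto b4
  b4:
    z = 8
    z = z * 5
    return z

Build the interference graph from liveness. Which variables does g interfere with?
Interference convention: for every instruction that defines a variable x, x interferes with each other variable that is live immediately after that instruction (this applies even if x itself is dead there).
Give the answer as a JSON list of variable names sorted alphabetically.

Answer: ["c", "h"]

Analysis:
Block summaries:
  b0 def {b,z} use ∅
  b1 def {b} use {b}
  b2 def {b,h} use {b}
  b3 def {c,g,h} use ∅
  b4 def {z} use ∅

Live sets:
  live b0: ∅→{b}
  live b1: {b}→∅
  live b2: {b}→∅
  live b3: ∅→∅
  live b4: ∅→∅

Interference:
  b↔{z}
  c↔{g}
  g↔{c,h}
  h↔{g}
  z↔{b}

N(g) = ["c", "h"]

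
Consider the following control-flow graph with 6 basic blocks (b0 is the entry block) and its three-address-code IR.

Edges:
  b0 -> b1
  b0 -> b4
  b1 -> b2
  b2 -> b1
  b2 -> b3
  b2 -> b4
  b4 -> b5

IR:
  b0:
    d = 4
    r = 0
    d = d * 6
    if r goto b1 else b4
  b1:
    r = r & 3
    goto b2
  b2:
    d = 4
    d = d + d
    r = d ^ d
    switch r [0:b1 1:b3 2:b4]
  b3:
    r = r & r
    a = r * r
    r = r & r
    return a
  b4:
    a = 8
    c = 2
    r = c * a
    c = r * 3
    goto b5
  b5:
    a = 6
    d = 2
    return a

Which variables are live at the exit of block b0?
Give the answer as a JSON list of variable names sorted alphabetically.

Answer: ["r"]

Analysis:
Per-block:
  b0 def {d,r} use ∅
  b1 def {r} use {r}
  b2 def {d,r} use ∅
  b3 def {a,r} use {r}
  b4 def {a,c,r} use ∅
  b5 def {a,d} use ∅

Live sets:
  b0: in=∅ out={r}
  b1: in={r} out=∅
  b2: in=∅ out={r}
  b3: in={r} out=∅
  b4: in=∅ out=∅
  b5: in=∅ out=∅

live-out(b0) = ["r"]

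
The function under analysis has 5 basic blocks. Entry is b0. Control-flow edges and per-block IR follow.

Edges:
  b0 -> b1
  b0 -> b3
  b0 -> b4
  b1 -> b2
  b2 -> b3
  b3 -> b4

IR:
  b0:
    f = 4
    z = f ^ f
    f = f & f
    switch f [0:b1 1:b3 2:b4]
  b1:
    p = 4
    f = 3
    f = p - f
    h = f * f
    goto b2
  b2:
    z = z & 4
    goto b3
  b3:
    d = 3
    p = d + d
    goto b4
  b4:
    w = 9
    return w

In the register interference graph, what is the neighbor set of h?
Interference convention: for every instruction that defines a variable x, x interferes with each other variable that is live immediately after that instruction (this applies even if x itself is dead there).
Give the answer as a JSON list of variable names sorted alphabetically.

Answer: ["z"]

Analysis:
def/use:
  b0: {f,z} / ∅
  b1: {f,h,p} / ∅
  b2: {z} / {z}
  b3: {d,p} / ∅
  b4: {w} / ∅

Backward fixpoint:
  live b0: ∅→{z}
  live b1: {z}→{z}
  live b2: {z}→∅
  live b3: ∅→∅
  live b4: ∅→∅

Interference:
  d — ∅
  f — {p,z}
  h — {z}
  p — {f,z}
  w — ∅
  z — {f,h,p}

N(h) = ["z"]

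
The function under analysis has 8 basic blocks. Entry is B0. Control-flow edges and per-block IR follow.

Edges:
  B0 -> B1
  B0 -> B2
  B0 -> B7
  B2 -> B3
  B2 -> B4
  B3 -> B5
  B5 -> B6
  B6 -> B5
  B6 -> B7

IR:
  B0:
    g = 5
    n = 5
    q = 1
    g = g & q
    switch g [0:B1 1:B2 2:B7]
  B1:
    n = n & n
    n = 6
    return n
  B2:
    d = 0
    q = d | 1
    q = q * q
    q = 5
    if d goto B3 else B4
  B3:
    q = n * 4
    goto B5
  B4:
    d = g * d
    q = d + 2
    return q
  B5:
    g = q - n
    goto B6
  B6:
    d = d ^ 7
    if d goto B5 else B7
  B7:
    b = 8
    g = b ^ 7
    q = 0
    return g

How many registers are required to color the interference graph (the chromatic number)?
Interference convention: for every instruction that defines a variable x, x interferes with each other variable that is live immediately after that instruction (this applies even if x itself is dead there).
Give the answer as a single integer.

Block summaries:
  B0: def={g,n,q} ue=∅
  B1: def={n} ue={n}
  B2: def={d,q} ue=∅
  B3: def={q} ue={n}
  B4: def={d,q} ue={d,g}
  B5: def={g} ue={n,q}
  B6: def={d} ue={d}
  B7: def={b,g,q} ue=∅

Liveness:
  live B0: ∅→{g,n}
  live B1: {n}→∅
  live B2: {g,n}→{d,g,n}
  live B3: {d,n}→{d,n,q}
  live B4: {d,g}→∅
  live B5: {d,n,q}→{d,n,q}
  live B6: {d,n,q}→{d,n,q}
  live B7: ∅→∅

Interference:
  b↔∅
  d↔{g,n,q}
  g↔{d,n,q}
  n↔{d,g,q}
  q↔{d,g,n}

Colouring:
  {d,g,n,q} pairwise interfere (4-clique) ⇒ χ ≥ 4
  4-colouring: R0={b,d}  R1={g}  R2={n}  R3={q}
  χ = 4

Answer: 4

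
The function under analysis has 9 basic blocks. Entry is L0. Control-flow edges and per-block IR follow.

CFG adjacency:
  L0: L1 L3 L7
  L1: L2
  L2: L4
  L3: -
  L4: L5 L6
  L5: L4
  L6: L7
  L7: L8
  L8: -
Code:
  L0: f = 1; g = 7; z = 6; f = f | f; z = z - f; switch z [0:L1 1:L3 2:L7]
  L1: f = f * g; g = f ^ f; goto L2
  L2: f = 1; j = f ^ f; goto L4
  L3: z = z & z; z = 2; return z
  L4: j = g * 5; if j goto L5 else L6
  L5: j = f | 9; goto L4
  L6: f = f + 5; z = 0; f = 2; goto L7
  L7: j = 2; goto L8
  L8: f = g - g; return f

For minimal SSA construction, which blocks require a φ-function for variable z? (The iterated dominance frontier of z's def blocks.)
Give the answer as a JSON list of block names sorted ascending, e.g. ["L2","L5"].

idom tree: L1←L0 L2←L1 L3←L0 L4←L2 L5←L4 L6←L4 L7←L0 L8←L7
Join-block Dom:
  L4: preds {L2,L5}: {L0,L1,L2} ∩ {L0,L1,L2,L4,L5} = {L0,L1,L2}; idom=L2
  L7: preds {L0,L6}: {L0} ∩ {L0,L1,L2,L4,L6} = {L0}; idom=L0

DF walk-up:
  join L4 pred L2: · stop@L2
  join L4 pred L5: L5→L4 stop@L2
  join L7 pred L0: · stop@L0
  join L7 pred L6: L6→L4→L2→L1 stop@L0
  DF(L0)=∅
  DF(L1)={L7}
  DF(L2)={L7}
  DF(L3)=∅
  DF(L4)={L4,L7}
  DF(L5)={L4}
  DF(L6)={L7}
  DF(L7)=∅
  DF(L8)=∅

φ for z: defs {L0,L3,L6}
  DF⁺ = {L7}

Answer: ["L7"]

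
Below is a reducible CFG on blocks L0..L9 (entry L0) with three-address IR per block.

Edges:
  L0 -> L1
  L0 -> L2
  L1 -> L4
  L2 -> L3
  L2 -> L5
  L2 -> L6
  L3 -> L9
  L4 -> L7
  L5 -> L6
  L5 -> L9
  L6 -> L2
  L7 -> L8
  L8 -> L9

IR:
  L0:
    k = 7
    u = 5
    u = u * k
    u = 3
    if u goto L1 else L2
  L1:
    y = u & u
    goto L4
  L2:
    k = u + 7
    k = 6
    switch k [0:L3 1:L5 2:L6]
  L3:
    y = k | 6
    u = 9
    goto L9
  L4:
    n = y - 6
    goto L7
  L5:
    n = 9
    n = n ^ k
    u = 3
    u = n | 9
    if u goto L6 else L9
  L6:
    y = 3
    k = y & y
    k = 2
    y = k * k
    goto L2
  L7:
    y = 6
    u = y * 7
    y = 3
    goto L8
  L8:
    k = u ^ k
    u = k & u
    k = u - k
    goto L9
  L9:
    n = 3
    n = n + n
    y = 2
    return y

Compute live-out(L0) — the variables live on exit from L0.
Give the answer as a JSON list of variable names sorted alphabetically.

Per-block:
  L0: {k,u} / ∅
  L1: {y} / {u}
  L2: {k} / {u}
  L3: {u,y} / {k}
  L4: {n} / {y}
  L5: {n,u} / {k}
  L6: {k,y} / ∅
  L7: {u,y} / ∅
  L8: {k,u} / {k,u}
  L9: {n,y} / ∅

Live sets:
  L0 li=∅ lo={k,u}
  L1 li={k,u} lo={k,y}
  L2 li={u} lo={k,u}
  L3 li={k} lo=∅
  L4 li={k,y} lo={k}
  L5 li={k} lo={u}
  L6 li={u} lo={u}
  L7 li={k} lo={k,u}
  L8 li={k,u} lo=∅
  L9 li=∅ lo=∅

live-out(L0) = ["k", "u"]

Answer: ["k", "u"]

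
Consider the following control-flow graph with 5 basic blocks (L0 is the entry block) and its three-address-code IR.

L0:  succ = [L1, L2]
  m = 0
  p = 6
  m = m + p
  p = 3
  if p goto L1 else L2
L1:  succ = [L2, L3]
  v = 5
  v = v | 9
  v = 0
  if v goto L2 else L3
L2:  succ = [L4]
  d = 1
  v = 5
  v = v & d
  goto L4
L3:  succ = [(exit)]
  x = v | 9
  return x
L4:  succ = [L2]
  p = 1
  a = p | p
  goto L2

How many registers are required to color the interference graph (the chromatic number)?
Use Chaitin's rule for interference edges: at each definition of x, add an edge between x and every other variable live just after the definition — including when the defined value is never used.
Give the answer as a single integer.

Answer: 2

Derivation:
def/use:
  L0: {m,p} / ∅
  L1: {v} / ∅
  L2: {d,v} / ∅
  L3: {x} / {v}
  L4: {a,p} / ∅

Live sets:
  live L0: ∅→∅
  live L1: ∅→{v}
  live L2: ∅→∅
  live L3: {v}→∅
  live L4: ∅→∅

Interference:
  a: ∅
  d: {v}
  m: {p}
  p: {m}
  v: {d}
  x: ∅

Registers:
  {d,v} pairwise interfere (2-clique) ⇒ χ ≥ 2
  assign a→R0 d→R0 m→R0 p→R1 v→R1 x→R0 — no edge inside a register ⇒ χ ≤ 2
  χ = 2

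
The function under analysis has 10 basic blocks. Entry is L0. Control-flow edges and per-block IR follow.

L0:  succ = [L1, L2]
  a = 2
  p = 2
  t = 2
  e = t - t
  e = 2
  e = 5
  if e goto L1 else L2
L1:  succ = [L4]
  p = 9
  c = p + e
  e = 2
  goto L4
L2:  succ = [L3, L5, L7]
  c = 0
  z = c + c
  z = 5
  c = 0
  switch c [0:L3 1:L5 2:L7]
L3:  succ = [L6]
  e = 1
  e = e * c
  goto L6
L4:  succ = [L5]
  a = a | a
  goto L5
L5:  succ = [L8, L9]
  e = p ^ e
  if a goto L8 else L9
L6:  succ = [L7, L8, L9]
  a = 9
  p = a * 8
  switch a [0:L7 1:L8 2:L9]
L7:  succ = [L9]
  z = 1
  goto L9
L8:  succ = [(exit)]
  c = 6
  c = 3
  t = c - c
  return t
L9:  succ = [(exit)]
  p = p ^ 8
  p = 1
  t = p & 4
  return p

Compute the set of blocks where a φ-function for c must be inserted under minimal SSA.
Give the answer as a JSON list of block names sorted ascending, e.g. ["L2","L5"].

Answer: ["L5", "L8", "L9"]

Working:
idom tree: L1←L0 L2←L0 L3←L2 L4←L1 L5←L0 L6←L3 L7←L2 L8←L0 L9←L0
Dom∩ at merges:
  L5: preds {L2,L4}: {L0,L2} ∩ {L0,L1,L4} = {L0}; idom=L0
  L7: preds {L2,L6}: {L0,L2} ∩ {L0,L2,L3,L6} = {L0,L2}; idom=L2
  L8: preds {L5,L6}: {L0,L5} ∩ {L0,L2,L3,L6} = {L0}; idom=L0
  L9: preds {L5,L6,L7}: {L0,L5} ∩ {L0,L2,L3,L6} ∩ {L0,L2,L7} = {L0}; idom=L0

Frontier:
  join L5 pred L2: L2 stop@L0
  join L5 pred L4: L4→L1 stop@L0
  join L7 pred L2: · stop@L2
  join L7 pred L6: L6→L3 stop@L2
  join L8 pred L5: L5 stop@L0
  join L8 pred L6: L6→L3→L2 stop@L0
  join L9 pred L5: L5 stop@L0
  join L9 pred L6: L6→L3→L2 stop@L0
  join L9 pred L7: L7→L2 stop@L0
  L0: DF=∅
  L1: DF={L5}
  L2: DF={L5,L8,L9}
  L3: DF={L7,L8,L9}
  L4: DF={L5}
  L5: DF={L8,L9}
  L6: DF={L7,L8,L9}
  L7: DF={L9}
  L8: DF=∅
  L9: DF=∅

φ for c: defs {L1,L2,L8}
  DF⁺ = {L5,L8,L9}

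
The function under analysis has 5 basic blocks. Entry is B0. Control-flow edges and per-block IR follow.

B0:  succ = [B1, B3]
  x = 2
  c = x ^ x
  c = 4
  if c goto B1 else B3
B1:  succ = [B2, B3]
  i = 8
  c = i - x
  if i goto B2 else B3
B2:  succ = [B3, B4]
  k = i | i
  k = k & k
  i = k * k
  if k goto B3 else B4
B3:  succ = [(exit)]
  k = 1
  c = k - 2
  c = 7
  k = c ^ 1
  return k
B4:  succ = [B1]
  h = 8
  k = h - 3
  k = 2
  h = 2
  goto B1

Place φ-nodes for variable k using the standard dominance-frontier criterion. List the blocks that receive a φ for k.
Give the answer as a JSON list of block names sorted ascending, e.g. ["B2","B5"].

Answer: ["B1", "B3"]

Working:
idom tree: B1←B0 B2←B1 B3←B0 B4←B2
Join-block Dom:
  B1: preds {B0,B4}: {B0} ∩ {B0,B1,B2,B4} = {B0}; idom=B0
  B3: preds {B0,B1,B2}: {B0} ∩ {B0,B1} ∩ {B0,B1,B2} = {B0}; idom=B0

DF walk-up:
  B1←B0: walk · to B0
  B1←B4: walk B4→B2→B1 to B0
  B3←B0: walk · to B0
  B3←B1: walk B1 to B0
  B3←B2: walk B2→B1 to B0
  B0 → ∅
  B1 → {B1,B3}
  B2 → {B1,B3}
  B3 → ∅
  B4 → {B1}

φ for k: defs {B2,B3,B4}
  DF⁺ = {B1,B3}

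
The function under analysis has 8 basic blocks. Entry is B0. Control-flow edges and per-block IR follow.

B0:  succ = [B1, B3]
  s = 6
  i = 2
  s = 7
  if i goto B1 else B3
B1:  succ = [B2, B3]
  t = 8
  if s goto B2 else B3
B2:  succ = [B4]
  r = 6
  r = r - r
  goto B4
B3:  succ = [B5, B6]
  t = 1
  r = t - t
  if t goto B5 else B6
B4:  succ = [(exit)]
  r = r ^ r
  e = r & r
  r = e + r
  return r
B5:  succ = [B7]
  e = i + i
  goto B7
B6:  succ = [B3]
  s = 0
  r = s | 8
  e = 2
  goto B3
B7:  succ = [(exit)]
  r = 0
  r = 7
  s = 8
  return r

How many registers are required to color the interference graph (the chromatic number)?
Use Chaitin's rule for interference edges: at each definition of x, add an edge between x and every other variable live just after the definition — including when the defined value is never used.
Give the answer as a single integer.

Per-block:
  B0: def={i,s} ue=∅
  B1: def={t} ue={s}
  B2: def={r} ue=∅
  B3: def={r,t} ue=∅
  B4: def={e,r} ue={r}
  B5: def={e} ue={i}
  B6: def={e,r,s} ue=∅
  B7: def={r,s} ue=∅

Backward fixpoint:
  B0: in=∅ out={i,s}
  B1: in={i,s} out={i}
  B2: in=∅ out={r}
  B3: in={i} out={i}
  B4: in={r} out=∅
  B5: in={i} out=∅
  B6: in={i} out={i}
  B7: in=∅ out=∅

Interfere edges:
  e — {i,r}
  i — {e,r,s,t}
  r — {e,i,s,t}
  s — {i,r,t}
  t — {i,r,s}

Registers:
  lower bound: {i,r,s,t} mutually conflict ⇒ χ ≥ 4
  4-colouring: r0={i}  r1={r}  r2={e,s}  r3={t}
  χ = 4

Answer: 4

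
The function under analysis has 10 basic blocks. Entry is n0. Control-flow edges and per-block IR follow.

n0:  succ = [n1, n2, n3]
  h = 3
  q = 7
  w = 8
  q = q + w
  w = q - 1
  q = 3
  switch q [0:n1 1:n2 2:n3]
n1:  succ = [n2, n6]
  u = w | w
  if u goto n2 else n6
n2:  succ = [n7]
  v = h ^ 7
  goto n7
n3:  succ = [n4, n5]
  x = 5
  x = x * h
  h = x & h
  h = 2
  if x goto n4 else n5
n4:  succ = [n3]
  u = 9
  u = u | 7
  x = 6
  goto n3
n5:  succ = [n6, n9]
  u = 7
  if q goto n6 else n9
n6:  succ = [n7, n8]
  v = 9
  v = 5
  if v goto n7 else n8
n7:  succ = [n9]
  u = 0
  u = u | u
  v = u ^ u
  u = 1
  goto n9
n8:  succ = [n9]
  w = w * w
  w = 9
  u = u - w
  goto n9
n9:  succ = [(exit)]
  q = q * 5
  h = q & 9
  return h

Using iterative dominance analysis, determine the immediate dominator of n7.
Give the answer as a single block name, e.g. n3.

idom tree: n1←n0 n2←n0 n3←n0 n4←n3 n5←n3 n6←n0 n7←n0 n8←n6 n9←n0
Dom at joins:
  n2: preds {n0,n1}: {n0} ∩ {n0,n1} = {n0}; idom=n0
  n3: preds {n0,n4}: {n0} ∩ {n0,n3,n4} = {n0}; idom=n0
  n6: preds {n1,n5}: {n0,n1} ∩ {n0,n3,n5} = {n0}; idom=n0
  n7: preds {n2,n6}: {n0,n2} ∩ {n0,n6} = {n0}; idom=n0
  n9: preds {n5,n7,n8}: {n0,n3,n5} ∩ {n0,n7} ∩ {n0,n6,n8} = {n0}; idom=n0

idom(n7) = n0

Answer: n0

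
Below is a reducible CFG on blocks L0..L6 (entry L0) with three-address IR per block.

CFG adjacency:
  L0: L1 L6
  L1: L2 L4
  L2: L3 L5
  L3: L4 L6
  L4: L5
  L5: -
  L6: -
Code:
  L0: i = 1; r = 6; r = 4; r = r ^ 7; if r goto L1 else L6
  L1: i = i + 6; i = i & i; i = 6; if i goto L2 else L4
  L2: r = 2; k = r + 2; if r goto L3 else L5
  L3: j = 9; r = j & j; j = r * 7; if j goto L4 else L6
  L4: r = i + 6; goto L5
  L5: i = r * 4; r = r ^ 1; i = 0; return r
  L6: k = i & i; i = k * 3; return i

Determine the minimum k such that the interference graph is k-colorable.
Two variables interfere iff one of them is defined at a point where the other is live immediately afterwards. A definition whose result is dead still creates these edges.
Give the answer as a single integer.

Per-block:
  L0: def={i,r} ue=∅
  L1: def={i} ue={i}
  L2: def={k,r} ue=∅
  L3: def={j,r} ue=∅
  L4: def={r} ue={i}
  L5: def={i,r} ue={r}
  L6: def={i,k} ue={i}

Liveness:
  L0 li=∅ lo={i}
  L1 li={i} lo={i}
  L2 li={i} lo={i,r}
  L3 li={i} lo={i}
  L4 li={i} lo={r}
  L5 li={r} lo=∅
  L6 li={i} lo=∅

Interference:
  i: {j,k,r}
  j: {i}
  k: {i,r}
  r: {i,k}

Colouring:
  lower bound: {i,k,r} mutually conflict ⇒ χ ≥ 3
  assign i→c0 j→c1 k→c1 r→c2 — no edge inside a register ⇒ χ ≤ 3
  χ = 3

Answer: 3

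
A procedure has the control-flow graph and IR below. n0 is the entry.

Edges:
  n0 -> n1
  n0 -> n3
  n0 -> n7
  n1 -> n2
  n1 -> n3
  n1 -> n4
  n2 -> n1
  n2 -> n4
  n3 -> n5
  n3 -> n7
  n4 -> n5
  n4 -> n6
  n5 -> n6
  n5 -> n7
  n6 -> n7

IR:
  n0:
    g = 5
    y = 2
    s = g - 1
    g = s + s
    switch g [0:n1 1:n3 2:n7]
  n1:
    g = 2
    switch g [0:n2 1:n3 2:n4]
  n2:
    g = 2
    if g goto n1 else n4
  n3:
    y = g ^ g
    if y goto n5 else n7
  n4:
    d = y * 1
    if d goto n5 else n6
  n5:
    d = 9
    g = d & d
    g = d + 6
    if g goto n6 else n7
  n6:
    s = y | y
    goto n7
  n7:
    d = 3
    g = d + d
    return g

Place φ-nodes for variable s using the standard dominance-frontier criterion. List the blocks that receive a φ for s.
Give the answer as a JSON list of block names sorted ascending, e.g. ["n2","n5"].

Answer: ["n7"]

Working:
idom tree: n1←n0 n2←n1 n3←n0 n4←n1 n5←n0 n6←n0 n7←n0
Join-block Dom:
  n1: preds {n0,n2}: {n0} ∩ {n0,n1,n2} = {n0}; idom=n0
  n3: preds {n0,n1}: {n0} ∩ {n0,n1} = {n0}; idom=n0
  n4: preds {n1,n2}: {n0,n1} ∩ {n0,n1,n2} = {n0,n1}; idom=n1
  n5: preds {n3,n4}: {n0,n3} ∩ {n0,n1,n4} = {n0}; idom=n0
  n6: preds {n4,n5}: {n0,n1,n4} ∩ {n0,n5} = {n0}; idom=n0
  n7: preds {n0,n3,n5,n6}: {n0} ∩ {n0,n3} ∩ {n0,n5} ∩ {n0,n6} = {n0}; idom=n0

DF walk-up:
  join n1 pred n0: · stop@n0
  join n1 pred n2: n2→n1 stop@n0
  join n3 pred n0: · stop@n0
  join n3 pred n1: n1 stop@n0
  join n4 pred n1: · stop@n1
  join n4 pred n2: n2 stop@n1
  join n5 pred n3: n3 stop@n0
  join n5 pred n4: n4→n1 stop@n0
  join n6 pred n4: n4→n1 stop@n0
  join n6 pred n5: n5 stop@n0
  join n7 pred n0: · stop@n0
  join n7 pred n3: n3 stop@n0
  join n7 pred n5: n5 stop@n0
  join n7 pred n6: n6 stop@n0
  n0 → ∅
  n1 → {n1,n3,n5,n6}
  n2 → {n1,n4}
  n3 → {n5,n7}
  n4 → {n5,n6}
  n5 → {n6,n7}
  n6 → {n7}
  n7 → ∅

φ for s: defs {n0,n6}
  DF⁺ = {n7}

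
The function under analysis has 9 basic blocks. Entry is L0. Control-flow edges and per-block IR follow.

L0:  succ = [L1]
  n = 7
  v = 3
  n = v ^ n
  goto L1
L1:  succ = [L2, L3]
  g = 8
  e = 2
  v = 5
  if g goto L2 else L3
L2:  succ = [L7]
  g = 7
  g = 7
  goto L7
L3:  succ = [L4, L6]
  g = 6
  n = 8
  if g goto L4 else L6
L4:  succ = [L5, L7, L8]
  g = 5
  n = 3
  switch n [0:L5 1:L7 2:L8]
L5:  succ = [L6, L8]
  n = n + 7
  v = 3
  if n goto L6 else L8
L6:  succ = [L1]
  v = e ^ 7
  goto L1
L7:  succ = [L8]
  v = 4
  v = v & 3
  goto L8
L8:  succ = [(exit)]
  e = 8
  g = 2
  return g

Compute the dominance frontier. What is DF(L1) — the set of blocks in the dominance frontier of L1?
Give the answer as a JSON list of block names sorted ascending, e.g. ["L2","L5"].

idom tree: L1←L0 L2←L1 L3←L1 L4←L3 L5←L4 L6←L3 L7←L1 L8←L1
Dom at joins:
  L1: preds {L0,L6}: {L0} ∩ {L0,L1,L3,L6} = {L0}; idom=L0
  L6: preds {L3,L5}: {L0,L1,L3} ∩ {L0,L1,L3,L4,L5} = {L0,L1,L3}; idom=L3
  L7: preds {L2,L4}: {L0,L1,L2} ∩ {L0,L1,L3,L4} = {L0,L1}; idom=L1
  L8: preds {L4,L5,L7}: {L0,L1,L3,L4} ∩ {L0,L1,L3,L4,L5} ∩ {L0,L1,L7} = {L0,L1}; idom=L1

DF walk-up:
  L1←L0: walk · to L0
  L1←L6: walk L6→L3→L1 to L0
  L6←L3: walk · to L3
  L6←L5: walk L5→L4 to L3
  L7←L2: walk L2 to L1
  L7←L4: walk L4→L3 to L1
  L8←L4: walk L4→L3 to L1
  L8←L5: walk L5→L4→L3 to L1
  L8←L7: walk L7 to L1
  L0 → ∅
  L1 → {L1}
  L2 → {L7}
  L3 → {L1,L7,L8}
  L4 → {L6,L7,L8}
  L5 → {L6,L8}
  L6 → {L1}
  L7 → {L8}
  L8 → ∅

DF(L1) = ["L1"]

Answer: ["L1"]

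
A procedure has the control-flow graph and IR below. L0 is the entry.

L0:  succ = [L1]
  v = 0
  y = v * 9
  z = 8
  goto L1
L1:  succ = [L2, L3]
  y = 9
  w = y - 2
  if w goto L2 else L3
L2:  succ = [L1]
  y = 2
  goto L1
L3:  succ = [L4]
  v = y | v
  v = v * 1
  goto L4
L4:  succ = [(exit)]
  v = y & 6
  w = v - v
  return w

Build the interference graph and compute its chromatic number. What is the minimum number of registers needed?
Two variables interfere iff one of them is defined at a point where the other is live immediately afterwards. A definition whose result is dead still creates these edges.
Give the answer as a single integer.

Answer: 3

Analysis:
Block summaries:
  L0: {v,y,z} / ∅
  L1: {w,y} / ∅
  L2: {y} / ∅
  L3: {v} / {v,y}
  L4: {v,w} / {y}

Backward fixpoint:
  live L0: ∅→{v}
  live L1: {v}→{v,y}
  live L2: {v}→{v}
  live L3: {v,y}→{y}
  live L4: {y}→∅

Interference:
  v: {w,y,z}
  w: {v,y}
  y: {v,w}
  z: {v}

Registers:
  clique {v,w,y} ⇒ need ≥ 3
  3-colouring: R0={v}  R1={w,z}  R2={y}
  χ = 3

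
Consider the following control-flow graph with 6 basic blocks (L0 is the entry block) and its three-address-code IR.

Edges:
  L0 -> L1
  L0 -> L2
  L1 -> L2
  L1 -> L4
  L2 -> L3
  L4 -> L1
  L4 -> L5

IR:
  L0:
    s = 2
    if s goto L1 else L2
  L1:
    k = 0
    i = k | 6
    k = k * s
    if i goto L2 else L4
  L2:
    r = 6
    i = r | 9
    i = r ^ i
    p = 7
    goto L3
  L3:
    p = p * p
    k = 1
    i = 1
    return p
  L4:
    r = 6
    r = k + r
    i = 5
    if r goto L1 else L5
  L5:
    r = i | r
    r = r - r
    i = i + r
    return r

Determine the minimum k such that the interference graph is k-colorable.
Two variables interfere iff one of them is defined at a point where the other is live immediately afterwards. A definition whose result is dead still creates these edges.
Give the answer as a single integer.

Answer: 4

Analysis:
Block summaries:
  L0: {s} / ∅
  L1: {i,k} / {s}
  L2: {i,p,r} / ∅
  L3: {i,k,p} / {p}
  L4: {i,r} / {k}
  L5: {i,r} / {i,r}

Live sets:
  live L0: ∅→{s}
  live L1: {s}→{k,s}
  live L2: ∅→{p}
  live L3: {p}→∅
  live L4: {k,s}→{i,r,s}
  live L5: {i,r}→∅

Conflict graph:
  i↔{k,p,r,s}
  k↔{i,p,r,s}
  p↔{i,k}
  r↔{i,k,s}
  s↔{i,k,r}

Chromatic number:
  lower bound: {i,k,r,s} mutually conflict ⇒ χ ≥ 4
  assign i→r0 k→r1 p→r2 r→r2 s→r3 — no edge inside a register ⇒ χ ≤ 4
  χ = 4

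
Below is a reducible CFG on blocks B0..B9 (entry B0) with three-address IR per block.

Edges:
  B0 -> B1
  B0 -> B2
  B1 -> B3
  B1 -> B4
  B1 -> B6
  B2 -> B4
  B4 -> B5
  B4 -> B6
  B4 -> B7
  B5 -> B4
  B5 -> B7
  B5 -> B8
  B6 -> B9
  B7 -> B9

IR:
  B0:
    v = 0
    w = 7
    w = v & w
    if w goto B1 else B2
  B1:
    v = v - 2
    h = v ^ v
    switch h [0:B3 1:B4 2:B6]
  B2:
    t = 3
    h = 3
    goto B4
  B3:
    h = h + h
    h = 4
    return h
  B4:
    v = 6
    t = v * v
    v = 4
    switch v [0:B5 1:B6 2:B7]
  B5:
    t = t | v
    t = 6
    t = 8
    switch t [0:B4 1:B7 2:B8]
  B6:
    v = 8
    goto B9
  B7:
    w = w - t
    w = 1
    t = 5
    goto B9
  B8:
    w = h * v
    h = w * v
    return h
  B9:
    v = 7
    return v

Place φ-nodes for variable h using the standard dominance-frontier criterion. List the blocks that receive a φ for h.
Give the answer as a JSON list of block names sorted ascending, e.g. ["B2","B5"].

idom tree: B1←B0 B2←B0 B3←B1 B4←B0 B5←B4 B6←B0 B7←B4 B8←B5 B9←B0
Dom∩ at merges:
  B4: preds {B1,B2,B5}: {B0,B1} ∩ {B0,B2} ∩ {B0,B4,B5} = {B0}; idom=B0
  B6: preds {B1,B4}: {B0,B1} ∩ {B0,B4} = {B0}; idom=B0
  B7: preds {B4,B5}: {B0,B4} ∩ {B0,B4,B5} = {B0,B4}; idom=B4
  B9: preds {B6,B7}: {B0,B6} ∩ {B0,B4,B7} = {B0}; idom=B0

Frontier:
  B4←B1: walk B1 to B0
  B4←B2: walk B2 to B0
  B4←B5: walk B5→B4 to B0
  B6←B1: walk B1 to B0
  B6←B4: walk B4 to B0
  B7←B4: walk · to B4
  B7←B5: walk B5 to B4
  B9←B6: walk B6 to B0
  B9←B7: walk B7→B4 to B0
  DF(B0)=∅
  DF(B1)={B4,B6}
  DF(B2)={B4}
  DF(B3)=∅
  DF(B4)={B4,B6,B9}
  DF(B5)={B4,B7}
  DF(B6)={B9}
  DF(B7)={B9}
  DF(B8)=∅
  DF(B9)=∅

φ for h: defs {B1,B2,B3,B8}
  DF⁺ = {B4,B6,B9}

Answer: ["B4", "B6", "B9"]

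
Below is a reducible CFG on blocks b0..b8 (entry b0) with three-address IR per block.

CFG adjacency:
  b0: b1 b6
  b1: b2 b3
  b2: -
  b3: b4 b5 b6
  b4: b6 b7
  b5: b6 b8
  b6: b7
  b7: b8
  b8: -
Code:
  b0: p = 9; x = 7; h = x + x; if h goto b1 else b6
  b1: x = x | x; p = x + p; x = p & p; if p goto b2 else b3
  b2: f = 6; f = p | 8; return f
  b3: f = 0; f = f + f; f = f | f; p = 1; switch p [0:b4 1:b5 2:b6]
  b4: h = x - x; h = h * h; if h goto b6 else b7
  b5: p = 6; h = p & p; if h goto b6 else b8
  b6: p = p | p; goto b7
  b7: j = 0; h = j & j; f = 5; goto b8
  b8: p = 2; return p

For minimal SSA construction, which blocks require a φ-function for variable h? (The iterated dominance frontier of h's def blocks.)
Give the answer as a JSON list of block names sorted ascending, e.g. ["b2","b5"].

Answer: ["b6", "b7", "b8"]

Analysis:
idom tree: b1←b0 b2←b1 b3←b1 b4←b3 b5←b3 b6←b0 b7←b0 b8←b0
Dom∩ at merges:
  b6: preds {b0,b3,b4,b5}: {b0} ∩ {b0,b1,b3} ∩ {b0,b1,b3,b4} ∩ {b0,b1,b3,b5} = {b0}; idom=b0
  b7: preds {b4,b6}: {b0,b1,b3,b4} ∩ {b0,b6} = {b0}; idom=b0
  b8: preds {b5,b7}: {b0,b1,b3,b5} ∩ {b0,b7} = {b0}; idom=b0

DF walk-up:
  b6←b0: walk · to b0
  b6←b3: walk b3→b1 to b0
  b6←b4: walk b4→b3→b1 to b0
  b6←b5: walk b5→b3→b1 to b0
  b7←b4: walk b4→b3→b1 to b0
  b7←b6: walk b6 to b0
  b8←b5: walk b5→b3→b1 to b0
  b8←b7: walk b7 to b0
  DF(b0)=∅
  DF(b1)={b6,b7,b8}
  DF(b2)=∅
  DF(b3)={b6,b7,b8}
  DF(b4)={b6,b7}
  DF(b5)={b6,b8}
  DF(b6)={b7}
  DF(b7)={b8}
  DF(b8)=∅

φ for h: defs {b0,b4,b5,b7}
  DF⁺ = {b6,b7,b8}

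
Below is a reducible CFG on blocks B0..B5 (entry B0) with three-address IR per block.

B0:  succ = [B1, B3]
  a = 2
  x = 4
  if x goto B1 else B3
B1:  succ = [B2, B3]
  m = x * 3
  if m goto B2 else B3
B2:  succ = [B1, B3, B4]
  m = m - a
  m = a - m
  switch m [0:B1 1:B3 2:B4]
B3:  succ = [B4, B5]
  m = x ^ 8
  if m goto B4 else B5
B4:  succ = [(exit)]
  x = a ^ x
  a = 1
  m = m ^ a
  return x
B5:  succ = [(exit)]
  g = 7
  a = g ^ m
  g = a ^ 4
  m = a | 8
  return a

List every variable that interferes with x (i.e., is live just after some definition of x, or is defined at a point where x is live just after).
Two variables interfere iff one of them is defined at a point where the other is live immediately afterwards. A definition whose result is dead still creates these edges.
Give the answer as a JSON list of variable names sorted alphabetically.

def/use:
  B0 def {a,x} use ∅
  B1 def {m} use {x}
  B2 def {m} use {a,m}
  B3 def {m} use {x}
  B4 def {a,m,x} use {a,m,x}
  B5 def {a,g,m} use {m}

Backward fixpoint:
  live B0: ∅→{a,x}
  live B1: {a,x}→{a,m,x}
  live B2: {a,m,x}→{a,m,x}
  live B3: {a,x}→{a,m,x}
  live B4: {a,m,x}→∅
  live B5: {m}→∅

Interfere edges:
  a: {g,m,x}
  g: {a,m}
  m: {a,g,x}
  x: {a,m}

N(x) = ["a", "m"]

Answer: ["a", "m"]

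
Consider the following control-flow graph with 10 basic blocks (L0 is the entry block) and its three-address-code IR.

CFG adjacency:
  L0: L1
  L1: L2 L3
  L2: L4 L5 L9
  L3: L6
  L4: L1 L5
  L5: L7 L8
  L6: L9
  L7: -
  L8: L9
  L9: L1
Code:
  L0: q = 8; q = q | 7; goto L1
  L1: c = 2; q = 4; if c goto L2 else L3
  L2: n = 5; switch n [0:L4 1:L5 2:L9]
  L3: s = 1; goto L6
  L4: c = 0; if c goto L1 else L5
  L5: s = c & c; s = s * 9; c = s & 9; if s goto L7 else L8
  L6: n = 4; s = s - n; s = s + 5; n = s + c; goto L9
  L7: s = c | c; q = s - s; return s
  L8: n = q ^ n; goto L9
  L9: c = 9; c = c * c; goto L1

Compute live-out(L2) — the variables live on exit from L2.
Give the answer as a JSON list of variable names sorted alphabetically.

Block summaries:
  L0: def={q} ue=∅
  L1: def={c,q} ue=∅
  L2: def={n} ue=∅
  L3: def={s} ue=∅
  L4: def={c} ue=∅
  L5: def={c,s} ue={c}
  L6: def={n,s} ue={c,s}
  L7: def={q,s} ue={c}
  L8: def={n} ue={n,q}
  L9: def={c} ue=∅

Live sets:
  L0: in=∅ out=∅
  L1: in=∅ out={c,q}
  L2: in={c,q} out={c,n,q}
  L3: in={c} out={c,s}
  L4: in={n,q} out={c,n,q}
  L5: in={c,n,q} out={c,n,q}
  L6: in={c,s} out=∅
  L7: in={c} out=∅
  L8: in={n,q} out=∅
  L9: in=∅ out=∅

live-out(L2) = ["c", "n", "q"]

Answer: ["c", "n", "q"]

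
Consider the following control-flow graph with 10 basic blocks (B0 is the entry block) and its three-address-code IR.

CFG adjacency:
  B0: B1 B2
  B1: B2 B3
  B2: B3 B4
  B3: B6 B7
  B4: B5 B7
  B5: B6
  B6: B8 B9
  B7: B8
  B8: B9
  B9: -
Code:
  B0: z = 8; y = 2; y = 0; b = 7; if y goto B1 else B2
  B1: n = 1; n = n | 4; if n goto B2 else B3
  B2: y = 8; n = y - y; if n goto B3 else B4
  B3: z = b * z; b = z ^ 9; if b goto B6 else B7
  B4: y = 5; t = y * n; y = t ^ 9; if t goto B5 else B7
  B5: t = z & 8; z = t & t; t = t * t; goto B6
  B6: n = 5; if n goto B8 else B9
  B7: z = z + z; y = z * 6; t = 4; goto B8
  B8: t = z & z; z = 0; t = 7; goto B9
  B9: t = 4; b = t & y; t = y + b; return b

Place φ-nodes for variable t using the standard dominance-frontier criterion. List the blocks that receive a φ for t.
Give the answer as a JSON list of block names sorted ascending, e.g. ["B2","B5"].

idom tree: B1←B0 B2←B0 B3←B0 B4←B2 B5←B4 B6←B0 B7←B0 B8←B0 B9←B0
Join-block Dom:
  B2: preds {B0,B1}: {B0} ∩ {B0,B1} = {B0}; idom=B0
  B3: preds {B1,B2}: {B0,B1} ∩ {B0,B2} = {B0}; idom=B0
  B6: preds {B3,B5}: {B0,B3} ∩ {B0,B2,B4,B5} = {B0}; idom=B0
  B7: preds {B3,B4}: {B0,B3} ∩ {B0,B2,B4} = {B0}; idom=B0
  B8: preds {B6,B7}: {B0,B6} ∩ {B0,B7} = {B0}; idom=B0
  B9: preds {B6,B8}: {B0,B6} ∩ {B0,B8} = {B0}; idom=B0

DF walk-up:
  join B2 pred B0: · stop@B0
  join B2 pred B1: B1 stop@B0
  join B3 pred B1: B1 stop@B0
  join B3 pred B2: B2 stop@B0
  join B6 pred B3: B3 stop@B0
  join B6 pred B5: B5→B4→B2 stop@B0
  join B7 pred B3: B3 stop@B0
  join B7 pred B4: B4→B2 stop@B0
  join B8 pred B6: B6 stop@B0
  join B8 pred B7: B7 stop@B0
  join B9 pred B6: B6 stop@B0
  join B9 pred B8: B8 stop@B0
  B0 → ∅
  B1 → {B2,B3}
  B2 → {B3,B6,B7}
  B3 → {B6,B7}
  B4 → {B6,B7}
  B5 → {B6}
  B6 → {B8,B9}
  B7 → {B8}
  B8 → {B9}
  B9 → ∅

φ for t: defs {B4,B5,B7,B8,B9}
  DF⁺ = {B6,B7,B8,B9}

Answer: ["B6", "B7", "B8", "B9"]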